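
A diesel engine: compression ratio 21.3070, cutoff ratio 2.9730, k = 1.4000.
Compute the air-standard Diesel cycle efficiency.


r^(k-1) = 3.3995
rc^k = 4.5970
eta = 0.6169 = 61.6933%

61.6933%


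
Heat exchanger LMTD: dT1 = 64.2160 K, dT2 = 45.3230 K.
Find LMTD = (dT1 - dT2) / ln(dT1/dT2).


dT1/dT2 = 1.4169
ln(dT1/dT2) = 0.3484
LMTD = 18.8930 / 0.3484 = 54.2220 K

54.2220 K


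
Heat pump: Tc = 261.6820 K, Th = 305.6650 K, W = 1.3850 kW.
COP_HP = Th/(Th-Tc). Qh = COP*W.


COP = 305.6650 / 43.9830 = 6.9496
Qh = 6.9496 * 1.3850 = 9.6252 kW

COP = 6.9496, Qh = 9.6252 kW


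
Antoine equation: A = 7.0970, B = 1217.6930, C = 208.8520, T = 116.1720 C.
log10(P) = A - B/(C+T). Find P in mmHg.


C+T = 325.0240
B/(C+T) = 3.7465
log10(P) = 7.0970 - 3.7465 = 3.3505
P = 10^3.3505 = 2241.4496 mmHg

2241.4496 mmHg


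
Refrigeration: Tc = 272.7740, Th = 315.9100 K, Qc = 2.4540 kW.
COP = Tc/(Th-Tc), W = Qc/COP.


COP = 272.7740 / 43.1360 = 6.3236
W = 2.4540 / 6.3236 = 0.3881 kW

COP = 6.3236, W = 0.3881 kW


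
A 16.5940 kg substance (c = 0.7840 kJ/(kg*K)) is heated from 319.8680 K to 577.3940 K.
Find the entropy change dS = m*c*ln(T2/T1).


T2/T1 = 1.8051
ln(T2/T1) = 0.5906
dS = 16.5940 * 0.7840 * 0.5906 = 7.6837 kJ/K

7.6837 kJ/K


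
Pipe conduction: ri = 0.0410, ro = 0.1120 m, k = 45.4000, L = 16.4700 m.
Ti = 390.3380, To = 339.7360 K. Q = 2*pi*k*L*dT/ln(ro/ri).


dT = 50.6020 K
ln(ro/ri) = 1.0049
Q = 2*pi*45.4000*16.4700*50.6020 / 1.0049 = 236571.5810 W

236571.5810 W


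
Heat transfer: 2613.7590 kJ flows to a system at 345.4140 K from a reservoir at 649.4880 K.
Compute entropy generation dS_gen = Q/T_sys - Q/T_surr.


dS_sys = 2613.7590/345.4140 = 7.5670 kJ/K
dS_surr = -2613.7590/649.4880 = -4.0243 kJ/K
dS_gen = 7.5670 - 4.0243 = 3.5427 kJ/K (irreversible)

dS_gen = 3.5427 kJ/K, irreversible


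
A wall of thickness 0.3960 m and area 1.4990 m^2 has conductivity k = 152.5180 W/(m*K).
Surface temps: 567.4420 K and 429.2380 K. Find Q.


dT = 138.2040 K
Q = 152.5180 * 1.4990 * 138.2040 / 0.3960 = 79789.9442 W

79789.9442 W


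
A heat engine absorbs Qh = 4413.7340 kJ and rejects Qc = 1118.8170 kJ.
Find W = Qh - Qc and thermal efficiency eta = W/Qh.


W = 4413.7340 - 1118.8170 = 3294.9170 kJ
eta = 3294.9170 / 4413.7340 = 0.7465 = 74.6515%

W = 3294.9170 kJ, eta = 74.6515%


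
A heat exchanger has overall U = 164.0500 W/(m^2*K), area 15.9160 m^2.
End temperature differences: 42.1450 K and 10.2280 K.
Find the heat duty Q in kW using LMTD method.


LMTD = 22.5405 K
Q = 164.0500 * 15.9160 * 22.5405 = 58853.5906 W = 58.8536 kW

58.8536 kW


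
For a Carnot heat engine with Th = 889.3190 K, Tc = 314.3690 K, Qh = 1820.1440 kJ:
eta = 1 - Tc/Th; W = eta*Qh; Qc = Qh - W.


eta = 1 - 314.3690/889.3190 = 0.6465
W = 0.6465 * 1820.1440 = 1176.7339 kJ
Qc = 1820.1440 - 1176.7339 = 643.4101 kJ

eta = 64.6506%, W = 1176.7339 kJ, Qc = 643.4101 kJ


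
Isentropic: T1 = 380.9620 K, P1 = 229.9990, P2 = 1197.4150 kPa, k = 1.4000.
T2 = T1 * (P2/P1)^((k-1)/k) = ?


(k-1)/k = 0.2857
(P2/P1)^exp = 1.6022
T2 = 380.9620 * 1.6022 = 610.3814 K

610.3814 K


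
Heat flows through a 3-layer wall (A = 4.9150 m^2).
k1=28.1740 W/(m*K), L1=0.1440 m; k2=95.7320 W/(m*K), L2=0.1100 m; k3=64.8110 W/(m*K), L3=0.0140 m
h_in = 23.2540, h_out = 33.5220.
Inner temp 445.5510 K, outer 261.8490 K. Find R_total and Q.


R_conv_in = 1/(23.2540*4.9150) = 0.0087
R_1 = 0.1440/(28.1740*4.9150) = 0.0010
R_2 = 0.1100/(95.7320*4.9150) = 0.0002
R_3 = 0.0140/(64.8110*4.9150) = 4.3950e-05
R_conv_out = 1/(33.5220*4.9150) = 0.0061
R_total = 0.0161 K/W
Q = 183.7020 / 0.0161 = 11384.2873 W

R_total = 0.0161 K/W, Q = 11384.2873 W


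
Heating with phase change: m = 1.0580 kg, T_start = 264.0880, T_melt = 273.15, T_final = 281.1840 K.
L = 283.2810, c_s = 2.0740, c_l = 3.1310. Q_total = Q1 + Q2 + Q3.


Q1 (sensible, solid) = 1.0580 * 2.0740 * 9.0620 = 19.8847 kJ
Q2 (latent) = 1.0580 * 283.2810 = 299.7113 kJ
Q3 (sensible, liquid) = 1.0580 * 3.1310 * 8.0340 = 26.6134 kJ
Q_total = 346.2094 kJ

346.2094 kJ


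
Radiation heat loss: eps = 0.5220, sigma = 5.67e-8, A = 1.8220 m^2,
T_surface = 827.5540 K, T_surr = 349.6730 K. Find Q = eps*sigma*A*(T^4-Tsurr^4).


T^4 = 4.6901e+11
Tsurr^4 = 1.4950e+10
Q = 0.5220 * 5.67e-8 * 1.8220 * 4.5406e+11 = 24486.0265 W

24486.0265 W


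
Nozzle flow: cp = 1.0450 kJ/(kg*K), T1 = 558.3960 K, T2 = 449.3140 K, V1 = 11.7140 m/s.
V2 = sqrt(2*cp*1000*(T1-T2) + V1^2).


dT = 109.0820 K
2*cp*1000*dT = 227981.3800
V1^2 = 137.2178
V2 = sqrt(228118.5978) = 477.6176 m/s

477.6176 m/s


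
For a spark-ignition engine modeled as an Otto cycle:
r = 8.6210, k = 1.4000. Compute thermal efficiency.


r^(k-1) = 2.3671
eta = 1 - 1/2.3671 = 0.5775 = 57.7548%

57.7548%


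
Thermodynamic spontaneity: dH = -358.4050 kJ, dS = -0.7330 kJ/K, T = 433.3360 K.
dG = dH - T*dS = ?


T*dS = 433.3360 * -0.7330 = -317.6353 kJ
dG = -358.4050 + 317.6353 = -40.7697 kJ (spontaneous)

dG = -40.7697 kJ, spontaneous


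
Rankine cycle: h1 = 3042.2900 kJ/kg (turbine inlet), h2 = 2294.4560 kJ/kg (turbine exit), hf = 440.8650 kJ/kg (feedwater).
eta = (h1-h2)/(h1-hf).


W = 747.8340 kJ/kg
Q_in = 2601.4250 kJ/kg
eta = 0.2875 = 28.7471%

eta = 28.7471%


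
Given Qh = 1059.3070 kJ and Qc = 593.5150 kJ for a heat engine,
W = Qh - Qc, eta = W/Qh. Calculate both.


W = 1059.3070 - 593.5150 = 465.7920 kJ
eta = 465.7920 / 1059.3070 = 0.4397 = 43.9714%

W = 465.7920 kJ, eta = 43.9714%


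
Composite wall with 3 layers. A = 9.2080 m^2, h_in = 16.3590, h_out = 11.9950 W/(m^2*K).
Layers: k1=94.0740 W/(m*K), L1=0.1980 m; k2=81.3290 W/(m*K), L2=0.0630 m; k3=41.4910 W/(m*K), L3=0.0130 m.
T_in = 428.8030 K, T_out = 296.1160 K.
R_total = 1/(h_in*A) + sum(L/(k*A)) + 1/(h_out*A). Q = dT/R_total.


R_conv_in = 1/(16.3590*9.2080) = 0.0066
R_1 = 0.1980/(94.0740*9.2080) = 0.0002
R_2 = 0.0630/(81.3290*9.2080) = 8.4126e-05
R_3 = 0.0130/(41.4910*9.2080) = 3.4027e-05
R_conv_out = 1/(11.9950*9.2080) = 0.0091
R_total = 0.0160 K/W
Q = 132.6870 / 0.0160 = 8272.6568 W

R_total = 0.0160 K/W, Q = 8272.6568 W


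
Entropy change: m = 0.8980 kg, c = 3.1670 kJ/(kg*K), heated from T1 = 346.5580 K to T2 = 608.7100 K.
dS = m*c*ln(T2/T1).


T2/T1 = 1.7564
ln(T2/T1) = 0.5633
dS = 0.8980 * 3.1670 * 0.5633 = 1.6020 kJ/K

1.6020 kJ/K


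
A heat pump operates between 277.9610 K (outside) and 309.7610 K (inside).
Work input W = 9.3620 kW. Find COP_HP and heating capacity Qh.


COP = 309.7610 / 31.8000 = 9.7409
Qh = 9.7409 * 9.3620 = 91.1944 kW

COP = 9.7409, Qh = 91.1944 kW


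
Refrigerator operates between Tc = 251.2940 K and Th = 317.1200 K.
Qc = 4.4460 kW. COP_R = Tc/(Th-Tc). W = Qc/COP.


COP = 251.2940 / 65.8260 = 3.8175
W = 4.4460 / 3.8175 = 1.1646 kW

COP = 3.8175, W = 1.1646 kW


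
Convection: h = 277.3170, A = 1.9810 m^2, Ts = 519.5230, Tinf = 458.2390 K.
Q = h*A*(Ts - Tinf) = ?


dT = 61.2840 K
Q = 277.3170 * 1.9810 * 61.2840 = 33667.2833 W

33667.2833 W


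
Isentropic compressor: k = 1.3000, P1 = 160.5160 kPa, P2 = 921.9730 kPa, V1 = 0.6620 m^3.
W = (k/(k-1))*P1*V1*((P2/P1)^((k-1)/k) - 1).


(k-1)/k = 0.2308
(P2/P1)^exp = 1.4969
W = 4.3333 * 160.5160 * 0.6620 * (1.4969 - 1) = 228.8174 kJ

228.8174 kJ


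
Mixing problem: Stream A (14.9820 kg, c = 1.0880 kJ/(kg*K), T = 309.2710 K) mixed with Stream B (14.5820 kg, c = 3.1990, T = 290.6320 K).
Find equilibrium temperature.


num = 18598.5946
den = 62.9482
Tf = 295.4586 K

295.4586 K


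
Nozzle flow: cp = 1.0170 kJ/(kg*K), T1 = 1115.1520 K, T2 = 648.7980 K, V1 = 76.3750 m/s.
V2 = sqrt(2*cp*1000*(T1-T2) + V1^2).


dT = 466.3540 K
2*cp*1000*dT = 948564.0360
V1^2 = 5833.1406
V2 = sqrt(954397.1766) = 976.9325 m/s

976.9325 m/s


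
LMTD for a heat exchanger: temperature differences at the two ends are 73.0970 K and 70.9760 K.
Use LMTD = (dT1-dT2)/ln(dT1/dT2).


dT1/dT2 = 1.0299
ln(dT1/dT2) = 0.0294
LMTD = 2.1210 / 0.0294 = 72.0313 K

72.0313 K


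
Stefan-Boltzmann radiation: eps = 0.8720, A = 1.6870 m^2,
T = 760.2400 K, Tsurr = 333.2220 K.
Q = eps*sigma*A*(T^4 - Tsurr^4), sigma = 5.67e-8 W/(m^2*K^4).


T^4 = 3.3404e+11
Tsurr^4 = 1.2329e+10
Q = 0.8720 * 5.67e-8 * 1.6870 * 3.2171e+11 = 26833.9641 W

26833.9641 W


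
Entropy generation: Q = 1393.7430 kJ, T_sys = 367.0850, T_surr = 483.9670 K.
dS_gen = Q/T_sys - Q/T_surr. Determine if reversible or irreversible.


dS_sys = 1393.7430/367.0850 = 3.7968 kJ/K
dS_surr = -1393.7430/483.9670 = -2.8798 kJ/K
dS_gen = 3.7968 - 2.8798 = 0.9170 kJ/K (irreversible)

dS_gen = 0.9170 kJ/K, irreversible


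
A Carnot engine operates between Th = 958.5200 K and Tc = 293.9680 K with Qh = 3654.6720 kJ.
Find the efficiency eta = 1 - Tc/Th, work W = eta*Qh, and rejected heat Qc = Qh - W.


eta = 1 - 293.9680/958.5200 = 0.6933
W = 0.6933 * 3654.6720 = 2533.8225 kJ
Qc = 3654.6720 - 2533.8225 = 1120.8495 kJ

eta = 69.3311%, W = 2533.8225 kJ, Qc = 1120.8495 kJ


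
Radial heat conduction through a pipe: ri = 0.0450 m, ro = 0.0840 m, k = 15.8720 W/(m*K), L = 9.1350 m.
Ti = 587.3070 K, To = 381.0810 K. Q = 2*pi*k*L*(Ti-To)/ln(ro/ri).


dT = 206.2260 K
ln(ro/ri) = 0.6242
Q = 2*pi*15.8720*9.1350*206.2260 / 0.6242 = 301003.4822 W

301003.4822 W


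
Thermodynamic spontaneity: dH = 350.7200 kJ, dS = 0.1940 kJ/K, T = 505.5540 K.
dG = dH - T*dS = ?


T*dS = 505.5540 * 0.1940 = 98.0775 kJ
dG = 350.7200 - 98.0775 = 252.6425 kJ (non-spontaneous)

dG = 252.6425 kJ, non-spontaneous


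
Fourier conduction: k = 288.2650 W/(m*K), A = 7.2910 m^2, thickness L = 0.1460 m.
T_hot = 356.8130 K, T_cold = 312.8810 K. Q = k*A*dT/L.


dT = 43.9320 K
Q = 288.2650 * 7.2910 * 43.9320 / 0.1460 = 632422.2379 W

632422.2379 W


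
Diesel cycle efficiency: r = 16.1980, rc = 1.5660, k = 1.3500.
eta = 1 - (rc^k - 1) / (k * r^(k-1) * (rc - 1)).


r^(k-1) = 2.6504
rc^k = 1.8322
eta = 0.5891 = 58.9080%

58.9080%


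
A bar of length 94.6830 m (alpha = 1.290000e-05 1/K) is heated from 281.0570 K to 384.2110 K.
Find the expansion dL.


dT = 103.1540 K
dL = 1.290000e-05 * 94.6830 * 103.1540 = 0.125993 m
L_final = 94.808993 m

dL = 0.125993 m


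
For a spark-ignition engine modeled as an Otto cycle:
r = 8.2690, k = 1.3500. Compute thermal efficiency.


r^(k-1) = 2.0946
eta = 1 - 1/2.0946 = 0.5226 = 52.2590%

52.2590%


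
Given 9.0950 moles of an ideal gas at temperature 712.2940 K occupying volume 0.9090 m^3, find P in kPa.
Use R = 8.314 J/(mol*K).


P = nRT/V = 9.0950 * 8.314 * 712.2940 / 0.9090
= 53860.7020 / 0.9090 = 59252.6975 Pa = 59.2527 kPa

59.2527 kPa


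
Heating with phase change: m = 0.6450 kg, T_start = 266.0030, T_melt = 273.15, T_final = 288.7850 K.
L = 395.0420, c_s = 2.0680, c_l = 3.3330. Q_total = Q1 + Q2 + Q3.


Q1 (sensible, solid) = 0.6450 * 2.0680 * 7.1470 = 9.5331 kJ
Q2 (latent) = 0.6450 * 395.0420 = 254.8021 kJ
Q3 (sensible, liquid) = 0.6450 * 3.3330 * 15.6350 = 33.6119 kJ
Q_total = 297.9471 kJ

297.9471 kJ


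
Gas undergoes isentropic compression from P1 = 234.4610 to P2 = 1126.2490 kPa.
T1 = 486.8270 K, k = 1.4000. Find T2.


(k-1)/k = 0.2857
(P2/P1)^exp = 1.5658
T2 = 486.8270 * 1.5658 = 762.2671 K

762.2671 K


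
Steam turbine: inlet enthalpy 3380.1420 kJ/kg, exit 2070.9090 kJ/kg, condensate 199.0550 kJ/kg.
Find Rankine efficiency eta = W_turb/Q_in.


W = 1309.2330 kJ/kg
Q_in = 3181.0870 kJ/kg
eta = 0.4116 = 41.1568%

eta = 41.1568%


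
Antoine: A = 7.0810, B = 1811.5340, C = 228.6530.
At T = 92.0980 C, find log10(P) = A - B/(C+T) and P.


C+T = 320.7510
B/(C+T) = 5.6478
log10(P) = 7.0810 - 5.6478 = 1.4332
P = 10^1.4332 = 27.1151 mmHg

27.1151 mmHg


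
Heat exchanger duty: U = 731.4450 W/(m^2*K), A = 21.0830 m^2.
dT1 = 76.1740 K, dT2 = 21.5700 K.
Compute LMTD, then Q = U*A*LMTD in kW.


LMTD = 43.2775 K
Q = 731.4450 * 21.0830 * 43.2775 = 667385.3641 W = 667.3854 kW

667.3854 kW


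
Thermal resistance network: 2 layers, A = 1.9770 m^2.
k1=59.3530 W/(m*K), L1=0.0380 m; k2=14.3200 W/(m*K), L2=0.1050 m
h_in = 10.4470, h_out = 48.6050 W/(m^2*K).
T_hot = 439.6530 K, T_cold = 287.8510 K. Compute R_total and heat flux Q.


R_conv_in = 1/(10.4470*1.9770) = 0.0484
R_1 = 0.0380/(59.3530*1.9770) = 0.0003
R_2 = 0.1050/(14.3200*1.9770) = 0.0037
R_conv_out = 1/(48.6050*1.9770) = 0.0104
R_total = 0.0629 K/W
Q = 151.8020 / 0.0629 = 2415.0446 W

R_total = 0.0629 K/W, Q = 2415.0446 W


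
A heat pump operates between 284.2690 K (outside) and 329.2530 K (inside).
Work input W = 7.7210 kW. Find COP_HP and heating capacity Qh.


COP = 329.2530 / 44.9840 = 7.3193
Qh = 7.3193 * 7.7210 = 56.5126 kW

COP = 7.3193, Qh = 56.5126 kW


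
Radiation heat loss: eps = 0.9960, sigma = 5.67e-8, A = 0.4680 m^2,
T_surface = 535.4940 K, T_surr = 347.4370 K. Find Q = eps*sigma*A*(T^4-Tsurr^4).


T^4 = 8.2228e+10
Tsurr^4 = 1.4572e+10
Q = 0.9960 * 5.67e-8 * 0.4680 * 6.7656e+10 = 1788.1181 W

1788.1181 W


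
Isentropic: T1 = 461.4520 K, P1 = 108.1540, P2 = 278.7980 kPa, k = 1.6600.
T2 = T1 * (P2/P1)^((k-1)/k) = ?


(k-1)/k = 0.3976
(P2/P1)^exp = 1.4572
T2 = 461.4520 * 1.4572 = 672.4104 K

672.4104 K


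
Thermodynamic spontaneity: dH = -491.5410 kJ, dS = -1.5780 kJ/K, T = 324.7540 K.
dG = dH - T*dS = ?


T*dS = 324.7540 * -1.5780 = -512.4618 kJ
dG = -491.5410 + 512.4618 = 20.9208 kJ (non-spontaneous)

dG = 20.9208 kJ, non-spontaneous


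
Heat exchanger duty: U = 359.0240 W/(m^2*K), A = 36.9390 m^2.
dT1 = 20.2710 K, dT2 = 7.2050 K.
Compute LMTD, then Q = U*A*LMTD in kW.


LMTD = 12.6313 K
Q = 359.0240 * 36.9390 * 12.6313 = 167515.8915 W = 167.5159 kW

167.5159 kW


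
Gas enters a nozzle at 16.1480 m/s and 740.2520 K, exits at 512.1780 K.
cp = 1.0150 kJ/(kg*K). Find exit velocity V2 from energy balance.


dT = 228.0740 K
2*cp*1000*dT = 462990.2200
V1^2 = 260.7579
V2 = sqrt(463250.9779) = 680.6254 m/s

680.6254 m/s


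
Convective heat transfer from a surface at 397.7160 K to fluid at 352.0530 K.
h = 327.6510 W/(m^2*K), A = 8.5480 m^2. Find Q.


dT = 45.6630 K
Q = 327.6510 * 8.5480 * 45.6630 = 127891.1380 W

127891.1380 W


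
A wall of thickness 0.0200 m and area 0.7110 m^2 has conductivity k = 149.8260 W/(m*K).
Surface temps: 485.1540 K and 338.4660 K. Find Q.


dT = 146.6880 K
Q = 149.8260 * 0.7110 * 146.6880 / 0.0200 = 781306.3920 W

781306.3920 W


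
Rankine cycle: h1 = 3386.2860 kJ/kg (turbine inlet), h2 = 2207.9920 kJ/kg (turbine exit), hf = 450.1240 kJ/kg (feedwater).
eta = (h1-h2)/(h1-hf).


W = 1178.2940 kJ/kg
Q_in = 2936.1620 kJ/kg
eta = 0.4013 = 40.1304%

eta = 40.1304%


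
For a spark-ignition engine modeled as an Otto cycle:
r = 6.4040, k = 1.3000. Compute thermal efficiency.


r^(k-1) = 1.7456
eta = 1 - 1/1.7456 = 0.4271 = 42.7119%

42.7119%


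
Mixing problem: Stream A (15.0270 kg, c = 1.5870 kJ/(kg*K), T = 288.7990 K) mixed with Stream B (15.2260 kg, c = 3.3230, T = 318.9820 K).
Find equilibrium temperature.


num = 23026.4476
den = 74.4438
Tf = 309.3130 K

309.3130 K


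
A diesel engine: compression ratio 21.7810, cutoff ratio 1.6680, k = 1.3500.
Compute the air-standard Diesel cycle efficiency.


r^(k-1) = 2.9399
rc^k = 1.9951
eta = 0.6247 = 62.4656%

62.4656%


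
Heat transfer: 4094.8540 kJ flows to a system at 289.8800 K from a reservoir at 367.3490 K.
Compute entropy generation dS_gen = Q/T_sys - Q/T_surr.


dS_sys = 4094.8540/289.8800 = 14.1260 kJ/K
dS_surr = -4094.8540/367.3490 = -11.1470 kJ/K
dS_gen = 14.1260 - 11.1470 = 2.9790 kJ/K (irreversible)

dS_gen = 2.9790 kJ/K, irreversible


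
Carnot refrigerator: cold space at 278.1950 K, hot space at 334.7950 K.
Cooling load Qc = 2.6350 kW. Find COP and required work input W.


COP = 278.1950 / 56.6000 = 4.9151
W = 2.6350 / 4.9151 = 0.5361 kW

COP = 4.9151, W = 0.5361 kW


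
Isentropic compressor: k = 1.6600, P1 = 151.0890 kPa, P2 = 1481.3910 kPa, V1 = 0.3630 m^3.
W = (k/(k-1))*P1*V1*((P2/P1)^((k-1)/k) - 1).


(k-1)/k = 0.3976
(P2/P1)^exp = 2.4785
W = 2.5152 * 151.0890 * 0.3630 * (2.4785 - 1) = 203.9481 kJ

203.9481 kJ


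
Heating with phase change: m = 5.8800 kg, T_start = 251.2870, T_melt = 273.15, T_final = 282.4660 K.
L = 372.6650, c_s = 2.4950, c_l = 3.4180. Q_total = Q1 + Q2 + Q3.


Q1 (sensible, solid) = 5.8800 * 2.4950 * 21.8630 = 320.7433 kJ
Q2 (latent) = 5.8800 * 372.6650 = 2191.2702 kJ
Q3 (sensible, liquid) = 5.8800 * 3.4180 * 9.3160 = 187.2315 kJ
Q_total = 2699.2450 kJ

2699.2450 kJ


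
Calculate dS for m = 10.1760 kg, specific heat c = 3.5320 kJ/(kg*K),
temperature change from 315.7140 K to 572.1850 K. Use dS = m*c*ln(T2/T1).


T2/T1 = 1.8124
ln(T2/T1) = 0.5946
dS = 10.1760 * 3.5320 * 0.5946 = 21.3718 kJ/K

21.3718 kJ/K


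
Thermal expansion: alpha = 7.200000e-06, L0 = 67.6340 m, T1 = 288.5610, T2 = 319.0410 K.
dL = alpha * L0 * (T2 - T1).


dT = 30.4800 K
dL = 7.200000e-06 * 67.6340 * 30.4800 = 0.014843 m
L_final = 67.648843 m

dL = 0.014843 m


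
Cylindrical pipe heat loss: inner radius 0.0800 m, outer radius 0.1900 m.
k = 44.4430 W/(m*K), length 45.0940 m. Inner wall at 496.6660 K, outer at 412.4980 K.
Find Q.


dT = 84.1680 K
ln(ro/ri) = 0.8650
Q = 2*pi*44.4430*45.0940*84.1680 / 0.8650 = 1225276.7216 W

1225276.7216 W


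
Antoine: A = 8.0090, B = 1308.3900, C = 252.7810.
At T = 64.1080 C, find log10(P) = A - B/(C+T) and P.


C+T = 316.8890
B/(C+T) = 4.1289
log10(P) = 8.0090 - 4.1289 = 3.8801
P = 10^3.8801 = 7588.2390 mmHg

7588.2390 mmHg


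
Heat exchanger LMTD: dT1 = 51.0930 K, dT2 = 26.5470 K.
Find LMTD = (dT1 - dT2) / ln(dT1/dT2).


dT1/dT2 = 1.9246
ln(dT1/dT2) = 0.6547
LMTD = 24.5460 / 0.6547 = 37.4902 K

37.4902 K


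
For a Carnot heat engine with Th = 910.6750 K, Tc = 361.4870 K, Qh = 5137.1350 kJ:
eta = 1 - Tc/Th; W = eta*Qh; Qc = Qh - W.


eta = 1 - 361.4870/910.6750 = 0.6031
W = 0.6031 * 5137.1350 = 3097.9800 kJ
Qc = 5137.1350 - 3097.9800 = 2039.1550 kJ

eta = 60.3056%, W = 3097.9800 kJ, Qc = 2039.1550 kJ


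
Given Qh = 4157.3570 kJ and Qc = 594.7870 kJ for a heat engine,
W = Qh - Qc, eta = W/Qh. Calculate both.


W = 4157.3570 - 594.7870 = 3562.5700 kJ
eta = 3562.5700 / 4157.3570 = 0.8569 = 85.6931%

W = 3562.5700 kJ, eta = 85.6931%


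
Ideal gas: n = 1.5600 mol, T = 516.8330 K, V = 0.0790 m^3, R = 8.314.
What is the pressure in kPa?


P = nRT/V = 1.5600 * 8.314 * 516.8330 / 0.0790
= 6703.2413 / 0.0790 = 84851.1559 Pa = 84.8512 kPa

84.8512 kPa


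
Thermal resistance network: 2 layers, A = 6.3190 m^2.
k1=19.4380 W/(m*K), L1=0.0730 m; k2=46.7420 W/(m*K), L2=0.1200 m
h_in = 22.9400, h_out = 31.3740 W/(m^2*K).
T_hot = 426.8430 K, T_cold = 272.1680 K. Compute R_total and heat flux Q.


R_conv_in = 1/(22.9400*6.3190) = 0.0069
R_1 = 0.0730/(19.4380*6.3190) = 0.0006
R_2 = 0.1200/(46.7420*6.3190) = 0.0004
R_conv_out = 1/(31.3740*6.3190) = 0.0050
R_total = 0.0129 K/W
Q = 154.6750 / 0.0129 = 11950.2556 W

R_total = 0.0129 K/W, Q = 11950.2556 W


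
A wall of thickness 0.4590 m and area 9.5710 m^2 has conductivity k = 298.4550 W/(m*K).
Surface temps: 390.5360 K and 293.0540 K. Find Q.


dT = 97.4820 K
Q = 298.4550 * 9.5710 * 97.4820 / 0.4590 = 606663.5757 W

606663.5757 W


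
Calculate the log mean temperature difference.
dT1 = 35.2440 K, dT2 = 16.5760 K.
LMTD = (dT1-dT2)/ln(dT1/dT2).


dT1/dT2 = 2.1262
ln(dT1/dT2) = 0.7543
LMTD = 18.6680 / 0.7543 = 24.7475 K

24.7475 K


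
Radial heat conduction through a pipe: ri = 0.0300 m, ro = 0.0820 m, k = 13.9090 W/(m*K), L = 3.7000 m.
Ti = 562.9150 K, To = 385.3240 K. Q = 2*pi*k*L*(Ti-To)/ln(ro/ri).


dT = 177.5910 K
ln(ro/ri) = 1.0055
Q = 2*pi*13.9090*3.7000*177.5910 / 1.0055 = 57109.3127 W

57109.3127 W


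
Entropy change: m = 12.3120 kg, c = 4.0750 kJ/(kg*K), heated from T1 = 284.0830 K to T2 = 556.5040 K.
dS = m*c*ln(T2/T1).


T2/T1 = 1.9589
ln(T2/T1) = 0.6724
dS = 12.3120 * 4.0750 * 0.6724 = 33.7356 kJ/K

33.7356 kJ/K


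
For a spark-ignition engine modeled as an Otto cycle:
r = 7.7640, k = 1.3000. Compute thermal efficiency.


r^(k-1) = 1.8494
eta = 1 - 1/1.8494 = 0.4593 = 45.9278%

45.9278%


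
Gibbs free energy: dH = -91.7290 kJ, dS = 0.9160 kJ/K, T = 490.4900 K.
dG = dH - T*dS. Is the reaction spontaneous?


T*dS = 490.4900 * 0.9160 = 449.2888 kJ
dG = -91.7290 - 449.2888 = -541.0178 kJ (spontaneous)

dG = -541.0178 kJ, spontaneous


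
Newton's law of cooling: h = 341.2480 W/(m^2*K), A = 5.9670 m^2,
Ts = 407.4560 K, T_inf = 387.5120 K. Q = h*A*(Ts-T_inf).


dT = 19.9440 K
Q = 341.2480 * 5.9670 * 19.9440 = 40610.5076 W

40610.5076 W


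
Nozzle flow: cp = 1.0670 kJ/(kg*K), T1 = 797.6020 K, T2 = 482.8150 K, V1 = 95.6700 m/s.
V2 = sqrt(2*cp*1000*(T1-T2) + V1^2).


dT = 314.7870 K
2*cp*1000*dT = 671755.4580
V1^2 = 9152.7489
V2 = sqrt(680908.2069) = 825.1716 m/s

825.1716 m/s


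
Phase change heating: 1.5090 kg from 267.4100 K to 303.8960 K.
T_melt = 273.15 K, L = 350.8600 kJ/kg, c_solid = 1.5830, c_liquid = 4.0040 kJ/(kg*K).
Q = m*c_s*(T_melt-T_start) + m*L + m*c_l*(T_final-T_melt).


Q1 (sensible, solid) = 1.5090 * 1.5830 * 5.7400 = 13.7114 kJ
Q2 (latent) = 1.5090 * 350.8600 = 529.4477 kJ
Q3 (sensible, liquid) = 1.5090 * 4.0040 * 30.7460 = 185.7684 kJ
Q_total = 728.9276 kJ

728.9276 kJ


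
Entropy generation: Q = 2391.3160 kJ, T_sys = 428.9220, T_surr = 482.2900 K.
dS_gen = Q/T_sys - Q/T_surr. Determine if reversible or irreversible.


dS_sys = 2391.3160/428.9220 = 5.5752 kJ/K
dS_surr = -2391.3160/482.2900 = -4.9583 kJ/K
dS_gen = 5.5752 - 4.9583 = 0.6169 kJ/K (irreversible)

dS_gen = 0.6169 kJ/K, irreversible


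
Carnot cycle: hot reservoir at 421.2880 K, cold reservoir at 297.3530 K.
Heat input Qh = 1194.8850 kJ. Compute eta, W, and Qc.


eta = 1 - 297.3530/421.2880 = 0.2942
W = 0.2942 * 1194.8850 = 351.5127 kJ
Qc = 1194.8850 - 351.5127 = 843.3723 kJ

eta = 29.4181%, W = 351.5127 kJ, Qc = 843.3723 kJ


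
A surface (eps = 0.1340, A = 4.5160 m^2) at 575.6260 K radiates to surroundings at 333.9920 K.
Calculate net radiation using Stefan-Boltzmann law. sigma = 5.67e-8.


T^4 = 1.0979e+11
Tsurr^4 = 1.2444e+10
Q = 0.1340 * 5.67e-8 * 4.5160 * 9.7346e+10 = 3340.1086 W

3340.1086 W


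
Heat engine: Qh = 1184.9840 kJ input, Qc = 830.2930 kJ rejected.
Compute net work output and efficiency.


W = 1184.9840 - 830.2930 = 354.6910 kJ
eta = 354.6910 / 1184.9840 = 0.2993 = 29.9321%

W = 354.6910 kJ, eta = 29.9321%


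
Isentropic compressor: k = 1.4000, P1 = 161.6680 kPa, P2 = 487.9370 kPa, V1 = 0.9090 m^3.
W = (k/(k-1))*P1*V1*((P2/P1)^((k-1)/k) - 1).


(k-1)/k = 0.2857
(P2/P1)^exp = 1.3711
W = 3.5000 * 161.6680 * 0.9090 * (1.3711 - 1) = 190.8730 kJ

190.8730 kJ


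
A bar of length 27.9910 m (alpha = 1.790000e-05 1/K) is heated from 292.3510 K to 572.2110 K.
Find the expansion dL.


dT = 279.8600 K
dL = 1.790000e-05 * 27.9910 * 279.8600 = 0.140221 m
L_final = 28.131221 m

dL = 0.140221 m


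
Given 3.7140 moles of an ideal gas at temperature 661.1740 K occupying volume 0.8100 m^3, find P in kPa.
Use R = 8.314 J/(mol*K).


P = nRT/V = 3.7140 * 8.314 * 661.1740 / 0.8100
= 20415.8604 / 0.8100 = 25204.7659 Pa = 25.2048 kPa

25.2048 kPa


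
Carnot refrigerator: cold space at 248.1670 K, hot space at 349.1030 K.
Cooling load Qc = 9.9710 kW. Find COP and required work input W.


COP = 248.1670 / 100.9360 = 2.4587
W = 9.9710 / 2.4587 = 4.0555 kW

COP = 2.4587, W = 4.0555 kW


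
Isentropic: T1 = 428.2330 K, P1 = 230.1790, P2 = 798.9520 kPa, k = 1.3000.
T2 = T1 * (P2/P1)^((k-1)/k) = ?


(k-1)/k = 0.2308
(P2/P1)^exp = 1.3327
T2 = 428.2330 * 1.3327 = 570.6903 K

570.6903 K


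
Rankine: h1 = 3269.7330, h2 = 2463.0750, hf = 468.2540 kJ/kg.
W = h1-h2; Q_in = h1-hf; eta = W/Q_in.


W = 806.6580 kJ/kg
Q_in = 2801.4790 kJ/kg
eta = 0.2879 = 28.7940%

eta = 28.7940%


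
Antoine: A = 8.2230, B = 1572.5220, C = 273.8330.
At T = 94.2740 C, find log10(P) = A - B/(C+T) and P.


C+T = 368.1070
B/(C+T) = 4.2719
log10(P) = 8.2230 - 4.2719 = 3.9511
P = 10^3.9511 = 8934.7930 mmHg

8934.7930 mmHg


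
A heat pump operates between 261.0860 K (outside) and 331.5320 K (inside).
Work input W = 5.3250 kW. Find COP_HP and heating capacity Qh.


COP = 331.5320 / 70.4460 = 4.7062
Qh = 4.7062 * 5.3250 = 25.0604 kW

COP = 4.7062, Qh = 25.0604 kW


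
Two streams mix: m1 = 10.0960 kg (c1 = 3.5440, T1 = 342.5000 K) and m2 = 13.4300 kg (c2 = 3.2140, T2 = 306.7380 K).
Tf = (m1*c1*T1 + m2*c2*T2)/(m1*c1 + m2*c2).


num = 25494.7719
den = 78.9442
Tf = 322.9466 K

322.9466 K


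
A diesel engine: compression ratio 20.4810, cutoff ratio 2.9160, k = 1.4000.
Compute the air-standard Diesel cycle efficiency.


r^(k-1) = 3.3461
rc^k = 4.4741
eta = 0.6129 = 61.2944%

61.2944%


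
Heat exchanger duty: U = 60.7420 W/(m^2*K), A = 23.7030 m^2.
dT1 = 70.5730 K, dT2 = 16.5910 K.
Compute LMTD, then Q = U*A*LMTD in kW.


LMTD = 37.2859 K
Q = 60.7420 * 23.7030 * 37.2859 = 53682.9812 W = 53.6830 kW

53.6830 kW


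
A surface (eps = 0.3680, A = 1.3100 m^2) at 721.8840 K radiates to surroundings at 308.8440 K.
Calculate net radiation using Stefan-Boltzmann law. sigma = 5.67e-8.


T^4 = 2.7156e+11
Tsurr^4 = 9.0982e+09
Q = 0.3680 * 5.67e-8 * 1.3100 * 2.6246e+11 = 7174.1794 W

7174.1794 W


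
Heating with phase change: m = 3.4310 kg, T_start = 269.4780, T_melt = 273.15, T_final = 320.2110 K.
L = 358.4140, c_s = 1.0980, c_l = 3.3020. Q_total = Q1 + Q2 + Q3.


Q1 (sensible, solid) = 3.4310 * 1.0980 * 3.6720 = 13.8333 kJ
Q2 (latent) = 3.4310 * 358.4140 = 1229.7184 kJ
Q3 (sensible, liquid) = 3.4310 * 3.3020 * 47.0610 = 533.1617 kJ
Q_total = 1776.7134 kJ

1776.7134 kJ


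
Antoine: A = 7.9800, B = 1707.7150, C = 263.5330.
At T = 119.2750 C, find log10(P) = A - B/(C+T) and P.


C+T = 382.8080
B/(C+T) = 4.4610
log10(P) = 7.9800 - 4.4610 = 3.5190
P = 10^3.5190 = 3303.5263 mmHg

3303.5263 mmHg


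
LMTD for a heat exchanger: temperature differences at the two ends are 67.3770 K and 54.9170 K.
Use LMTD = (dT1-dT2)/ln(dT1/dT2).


dT1/dT2 = 1.2269
ln(dT1/dT2) = 0.2045
LMTD = 12.4600 / 0.2045 = 60.9348 K

60.9348 K


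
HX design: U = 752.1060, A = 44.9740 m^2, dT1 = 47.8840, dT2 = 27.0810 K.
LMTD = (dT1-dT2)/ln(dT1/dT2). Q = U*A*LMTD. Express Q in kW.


LMTD = 36.4998 K
Q = 752.1060 * 44.9740 * 36.4998 = 1234612.0405 W = 1234.6120 kW

1234.6120 kW


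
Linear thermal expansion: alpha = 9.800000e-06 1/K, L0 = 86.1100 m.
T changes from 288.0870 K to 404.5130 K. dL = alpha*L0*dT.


dT = 116.4260 K
dL = 9.800000e-06 * 86.1100 * 116.4260 = 0.098249 m
L_final = 86.208249 m

dL = 0.098249 m


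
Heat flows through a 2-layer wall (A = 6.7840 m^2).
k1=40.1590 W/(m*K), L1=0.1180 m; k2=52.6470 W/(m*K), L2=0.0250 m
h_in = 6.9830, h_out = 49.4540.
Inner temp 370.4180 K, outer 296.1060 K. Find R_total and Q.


R_conv_in = 1/(6.9830*6.7840) = 0.0211
R_1 = 0.1180/(40.1590*6.7840) = 0.0004
R_2 = 0.0250/(52.6470*6.7840) = 6.9997e-05
R_conv_out = 1/(49.4540*6.7840) = 0.0030
R_total = 0.0246 K/W
Q = 74.3120 / 0.0246 = 3021.6727 W

R_total = 0.0246 K/W, Q = 3021.6727 W


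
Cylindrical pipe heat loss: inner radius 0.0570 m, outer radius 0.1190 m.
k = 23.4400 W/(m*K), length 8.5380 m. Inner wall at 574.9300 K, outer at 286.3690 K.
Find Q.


dT = 288.5610 K
ln(ro/ri) = 0.7361
Q = 2*pi*23.4400*8.5380*288.5610 / 0.7361 = 492959.0341 W

492959.0341 W


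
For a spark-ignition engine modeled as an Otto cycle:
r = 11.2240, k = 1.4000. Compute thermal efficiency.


r^(k-1) = 2.6306
eta = 1 - 1/2.6306 = 0.6199 = 61.9862%

61.9862%


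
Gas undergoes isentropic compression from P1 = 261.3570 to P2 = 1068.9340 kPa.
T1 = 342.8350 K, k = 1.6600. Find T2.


(k-1)/k = 0.3976
(P2/P1)^exp = 1.7507
T2 = 342.8350 * 1.7507 = 600.2026 K

600.2026 K


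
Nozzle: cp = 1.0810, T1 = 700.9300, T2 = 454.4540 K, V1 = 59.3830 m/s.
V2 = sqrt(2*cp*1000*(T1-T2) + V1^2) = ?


dT = 246.4760 K
2*cp*1000*dT = 532881.1120
V1^2 = 3526.3407
V2 = sqrt(536407.4527) = 732.3984 m/s

732.3984 m/s


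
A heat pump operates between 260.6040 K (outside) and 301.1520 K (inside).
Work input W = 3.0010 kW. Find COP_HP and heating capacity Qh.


COP = 301.1520 / 40.5480 = 7.4270
Qh = 7.4270 * 3.0010 = 22.2886 kW

COP = 7.4270, Qh = 22.2886 kW


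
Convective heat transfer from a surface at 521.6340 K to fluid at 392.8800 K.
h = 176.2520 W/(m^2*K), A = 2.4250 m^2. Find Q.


dT = 128.7540 K
Q = 176.2520 * 2.4250 * 128.7540 = 55030.8888 W

55030.8888 W


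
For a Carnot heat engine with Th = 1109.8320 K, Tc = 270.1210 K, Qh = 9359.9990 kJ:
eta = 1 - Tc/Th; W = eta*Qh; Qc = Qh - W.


eta = 1 - 270.1210/1109.8320 = 0.7566
W = 0.7566 * 9359.9990 = 7081.8774 kJ
Qc = 9359.9990 - 7081.8774 = 2278.1216 kJ

eta = 75.6611%, W = 7081.8774 kJ, Qc = 2278.1216 kJ


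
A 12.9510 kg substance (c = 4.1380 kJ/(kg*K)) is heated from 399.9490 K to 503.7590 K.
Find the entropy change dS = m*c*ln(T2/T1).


T2/T1 = 1.2596
ln(T2/T1) = 0.2308
dS = 12.9510 * 4.1380 * 0.2308 = 12.3668 kJ/K

12.3668 kJ/K


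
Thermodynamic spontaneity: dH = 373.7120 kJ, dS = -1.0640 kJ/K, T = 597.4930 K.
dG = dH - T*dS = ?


T*dS = 597.4930 * -1.0640 = -635.7326 kJ
dG = 373.7120 + 635.7326 = 1009.4446 kJ (non-spontaneous)

dG = 1009.4446 kJ, non-spontaneous


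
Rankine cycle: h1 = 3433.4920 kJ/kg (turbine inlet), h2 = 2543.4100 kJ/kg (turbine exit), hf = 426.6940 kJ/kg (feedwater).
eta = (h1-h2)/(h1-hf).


W = 890.0820 kJ/kg
Q_in = 3006.7980 kJ/kg
eta = 0.2960 = 29.6023%

eta = 29.6023%


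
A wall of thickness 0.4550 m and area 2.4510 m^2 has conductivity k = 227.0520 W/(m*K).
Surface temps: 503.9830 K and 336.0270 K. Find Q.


dT = 167.9560 K
Q = 227.0520 * 2.4510 * 167.9560 / 0.4550 = 205424.7511 W

205424.7511 W


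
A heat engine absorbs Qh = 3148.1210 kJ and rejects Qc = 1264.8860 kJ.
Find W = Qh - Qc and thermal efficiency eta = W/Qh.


W = 3148.1210 - 1264.8860 = 1883.2350 kJ
eta = 1883.2350 / 3148.1210 = 0.5982 = 59.8209%

W = 1883.2350 kJ, eta = 59.8209%


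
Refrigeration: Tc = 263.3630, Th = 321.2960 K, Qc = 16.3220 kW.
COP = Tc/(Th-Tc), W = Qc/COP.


COP = 263.3630 / 57.9330 = 4.5460
W = 16.3220 / 4.5460 = 3.5904 kW

COP = 4.5460, W = 3.5904 kW


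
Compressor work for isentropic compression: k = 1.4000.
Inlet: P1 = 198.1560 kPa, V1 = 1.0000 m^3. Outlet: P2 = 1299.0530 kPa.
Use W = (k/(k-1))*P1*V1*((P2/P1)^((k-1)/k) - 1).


(k-1)/k = 0.2857
(P2/P1)^exp = 1.7113
W = 3.5000 * 198.1560 * 1.0000 * (1.7113 - 1) = 493.3022 kJ

493.3022 kJ


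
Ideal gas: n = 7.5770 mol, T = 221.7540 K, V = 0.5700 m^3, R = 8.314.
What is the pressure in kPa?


P = nRT/V = 7.5770 * 8.314 * 221.7540 / 0.5700
= 13969.4327 / 0.5700 = 24507.7767 Pa = 24.5078 kPa

24.5078 kPa


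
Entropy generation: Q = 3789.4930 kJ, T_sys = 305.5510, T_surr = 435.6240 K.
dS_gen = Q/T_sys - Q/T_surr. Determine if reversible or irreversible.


dS_sys = 3789.4930/305.5510 = 12.4022 kJ/K
dS_surr = -3789.4930/435.6240 = -8.6990 kJ/K
dS_gen = 12.4022 - 8.6990 = 3.7032 kJ/K (irreversible)

dS_gen = 3.7032 kJ/K, irreversible


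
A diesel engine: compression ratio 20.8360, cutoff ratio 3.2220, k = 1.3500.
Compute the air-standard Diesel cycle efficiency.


r^(k-1) = 2.8946
rc^k = 4.8525
eta = 0.5563 = 55.6305%

55.6305%


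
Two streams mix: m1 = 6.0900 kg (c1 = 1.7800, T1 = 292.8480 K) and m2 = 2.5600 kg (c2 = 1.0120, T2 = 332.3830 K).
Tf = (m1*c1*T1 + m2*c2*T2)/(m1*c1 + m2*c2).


num = 4035.6422
den = 13.4309
Tf = 300.4740 K

300.4740 K


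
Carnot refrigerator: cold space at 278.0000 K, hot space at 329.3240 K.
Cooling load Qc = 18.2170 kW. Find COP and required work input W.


COP = 278.0000 / 51.3240 = 5.4166
W = 18.2170 / 5.4166 = 3.3632 kW

COP = 5.4166, W = 3.3632 kW


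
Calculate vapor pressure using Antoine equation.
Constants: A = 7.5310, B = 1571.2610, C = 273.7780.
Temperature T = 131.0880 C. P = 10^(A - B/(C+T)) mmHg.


C+T = 404.8660
B/(C+T) = 3.8809
log10(P) = 7.5310 - 3.8809 = 3.6501
P = 10^3.6501 = 4467.4443 mmHg

4467.4443 mmHg


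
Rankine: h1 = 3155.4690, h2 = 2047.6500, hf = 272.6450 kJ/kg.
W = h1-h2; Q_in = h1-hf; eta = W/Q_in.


W = 1107.8190 kJ/kg
Q_in = 2882.8240 kJ/kg
eta = 0.3843 = 38.4283%

eta = 38.4283%


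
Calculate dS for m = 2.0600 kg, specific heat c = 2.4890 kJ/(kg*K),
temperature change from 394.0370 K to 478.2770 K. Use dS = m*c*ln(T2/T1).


T2/T1 = 1.2138
ln(T2/T1) = 0.1937
dS = 2.0600 * 2.4890 * 0.1937 = 0.9934 kJ/K

0.9934 kJ/K


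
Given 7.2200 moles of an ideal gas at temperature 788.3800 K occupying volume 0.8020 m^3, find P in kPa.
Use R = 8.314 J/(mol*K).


P = nRT/V = 7.2200 * 8.314 * 788.3800 / 0.8020
= 47324.1493 / 0.8020 = 59007.6675 Pa = 59.0077 kPa

59.0077 kPa


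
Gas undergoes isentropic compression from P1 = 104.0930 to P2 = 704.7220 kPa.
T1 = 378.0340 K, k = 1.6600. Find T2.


(k-1)/k = 0.3976
(P2/P1)^exp = 2.1391
T2 = 378.0340 * 2.1391 = 808.6637 K

808.6637 K


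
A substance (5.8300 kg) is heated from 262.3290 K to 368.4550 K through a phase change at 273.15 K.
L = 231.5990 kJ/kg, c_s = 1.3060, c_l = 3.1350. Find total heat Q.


Q1 (sensible, solid) = 5.8300 * 1.3060 * 10.8210 = 82.3909 kJ
Q2 (latent) = 5.8300 * 231.5990 = 1350.2222 kJ
Q3 (sensible, liquid) = 5.8300 * 3.1350 * 95.3050 = 1741.8943 kJ
Q_total = 3174.5073 kJ

3174.5073 kJ


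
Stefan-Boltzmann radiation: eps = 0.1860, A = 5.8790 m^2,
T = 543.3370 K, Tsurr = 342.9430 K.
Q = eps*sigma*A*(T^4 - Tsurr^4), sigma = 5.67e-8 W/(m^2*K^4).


T^4 = 8.7152e+10
Tsurr^4 = 1.3832e+10
Q = 0.1860 * 5.67e-8 * 5.8790 * 7.3320e+10 = 4545.9129 W

4545.9129 W


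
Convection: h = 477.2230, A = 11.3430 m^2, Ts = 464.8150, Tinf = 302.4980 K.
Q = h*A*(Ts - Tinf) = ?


dT = 162.3170 K
Q = 477.2230 * 11.3430 * 162.3170 = 878644.7248 W

878644.7248 W


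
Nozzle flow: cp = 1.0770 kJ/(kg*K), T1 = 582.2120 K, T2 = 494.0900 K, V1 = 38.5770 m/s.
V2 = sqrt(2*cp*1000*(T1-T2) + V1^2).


dT = 88.1220 K
2*cp*1000*dT = 189814.7880
V1^2 = 1488.1849
V2 = sqrt(191302.9729) = 437.3820 m/s

437.3820 m/s


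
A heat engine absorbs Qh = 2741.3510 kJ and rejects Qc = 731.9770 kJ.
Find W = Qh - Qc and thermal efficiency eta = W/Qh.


W = 2741.3510 - 731.9770 = 2009.3740 kJ
eta = 2009.3740 / 2741.3510 = 0.7330 = 73.2987%

W = 2009.3740 kJ, eta = 73.2987%


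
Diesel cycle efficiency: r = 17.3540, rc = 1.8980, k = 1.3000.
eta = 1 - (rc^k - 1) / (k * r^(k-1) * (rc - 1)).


r^(k-1) = 2.3541
rc^k = 2.3003
eta = 0.5268 = 52.6843%

52.6843%


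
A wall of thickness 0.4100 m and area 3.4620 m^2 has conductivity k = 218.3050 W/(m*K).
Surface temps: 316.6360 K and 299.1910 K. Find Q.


dT = 17.4450 K
Q = 218.3050 * 3.4620 * 17.4450 / 0.4100 = 32157.1731 W

32157.1731 W


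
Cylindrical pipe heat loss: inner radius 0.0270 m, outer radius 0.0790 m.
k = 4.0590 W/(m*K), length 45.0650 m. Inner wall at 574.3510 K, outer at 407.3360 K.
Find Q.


dT = 167.0150 K
ln(ro/ri) = 1.0736
Q = 2*pi*4.0590*45.0650*167.0150 / 1.0736 = 178791.4827 W

178791.4827 W


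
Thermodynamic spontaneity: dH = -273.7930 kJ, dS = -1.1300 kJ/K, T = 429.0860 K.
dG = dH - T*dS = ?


T*dS = 429.0860 * -1.1300 = -484.8672 kJ
dG = -273.7930 + 484.8672 = 211.0742 kJ (non-spontaneous)

dG = 211.0742 kJ, non-spontaneous


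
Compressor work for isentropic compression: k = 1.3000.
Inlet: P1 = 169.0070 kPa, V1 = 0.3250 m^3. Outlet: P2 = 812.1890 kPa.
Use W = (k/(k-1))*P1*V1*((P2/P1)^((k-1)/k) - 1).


(k-1)/k = 0.2308
(P2/P1)^exp = 1.4366
W = 4.3333 * 169.0070 * 0.3250 * (1.4366 - 1) = 103.9121 kJ

103.9121 kJ


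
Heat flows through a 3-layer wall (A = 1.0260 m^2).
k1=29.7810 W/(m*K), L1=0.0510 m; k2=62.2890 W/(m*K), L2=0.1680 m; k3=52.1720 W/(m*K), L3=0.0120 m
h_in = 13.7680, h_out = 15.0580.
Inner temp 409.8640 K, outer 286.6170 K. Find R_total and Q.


R_conv_in = 1/(13.7680*1.0260) = 0.0708
R_1 = 0.0510/(29.7810*1.0260) = 0.0017
R_2 = 0.1680/(62.2890*1.0260) = 0.0026
R_3 = 0.0120/(52.1720*1.0260) = 0.0002
R_conv_out = 1/(15.0580*1.0260) = 0.0647
R_total = 0.1400 K/W
Q = 123.2470 / 0.1400 = 880.0803 W

R_total = 0.1400 K/W, Q = 880.0803 W


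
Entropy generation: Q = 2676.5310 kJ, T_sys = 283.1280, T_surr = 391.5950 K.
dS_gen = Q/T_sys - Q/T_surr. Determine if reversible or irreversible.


dS_sys = 2676.5310/283.1280 = 9.4534 kJ/K
dS_surr = -2676.5310/391.5950 = -6.8349 kJ/K
dS_gen = 9.4534 - 6.8349 = 2.6185 kJ/K (irreversible)

dS_gen = 2.6185 kJ/K, irreversible


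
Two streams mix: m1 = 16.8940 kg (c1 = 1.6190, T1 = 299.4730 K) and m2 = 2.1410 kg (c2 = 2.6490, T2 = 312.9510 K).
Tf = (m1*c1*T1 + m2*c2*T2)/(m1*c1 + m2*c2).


num = 9965.9060
den = 33.0229
Tf = 301.7878 K

301.7878 K


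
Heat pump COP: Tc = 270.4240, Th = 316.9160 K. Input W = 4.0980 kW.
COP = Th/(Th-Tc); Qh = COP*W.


COP = 316.9160 / 46.4920 = 6.8166
Qh = 6.8166 * 4.0980 = 27.9343 kW

COP = 6.8166, Qh = 27.9343 kW


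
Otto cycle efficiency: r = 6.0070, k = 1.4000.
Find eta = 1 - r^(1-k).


r^(k-1) = 2.0486
eta = 1 - 1/2.0486 = 0.5119 = 51.1868%

51.1868%


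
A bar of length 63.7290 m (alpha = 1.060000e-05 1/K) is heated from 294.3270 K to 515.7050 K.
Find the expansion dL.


dT = 221.3780 K
dL = 1.060000e-05 * 63.7290 * 221.3780 = 0.149547 m
L_final = 63.878547 m

dL = 0.149547 m


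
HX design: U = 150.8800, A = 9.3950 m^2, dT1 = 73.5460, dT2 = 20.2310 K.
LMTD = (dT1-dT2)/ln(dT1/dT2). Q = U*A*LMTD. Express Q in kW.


LMTD = 41.3072 K
Q = 150.8800 * 9.3950 * 41.3072 = 58553.6878 W = 58.5537 kW

58.5537 kW


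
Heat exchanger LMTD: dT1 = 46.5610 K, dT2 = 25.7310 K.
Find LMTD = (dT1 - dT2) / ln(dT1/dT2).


dT1/dT2 = 1.8095
ln(dT1/dT2) = 0.5931
LMTD = 20.8300 / 0.5931 = 35.1225 K

35.1225 K


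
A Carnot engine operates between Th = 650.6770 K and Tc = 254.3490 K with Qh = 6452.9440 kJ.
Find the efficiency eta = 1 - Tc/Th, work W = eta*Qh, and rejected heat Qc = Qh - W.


eta = 1 - 254.3490/650.6770 = 0.6091
W = 0.6091 * 6452.9440 = 3930.4945 kJ
Qc = 6452.9440 - 3930.4945 = 2522.4495 kJ

eta = 60.9101%, W = 3930.4945 kJ, Qc = 2522.4495 kJ


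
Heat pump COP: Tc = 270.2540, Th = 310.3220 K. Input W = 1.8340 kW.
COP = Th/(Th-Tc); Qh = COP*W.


COP = 310.3220 / 40.0680 = 7.7449
Qh = 7.7449 * 1.8340 = 14.2041 kW

COP = 7.7449, Qh = 14.2041 kW


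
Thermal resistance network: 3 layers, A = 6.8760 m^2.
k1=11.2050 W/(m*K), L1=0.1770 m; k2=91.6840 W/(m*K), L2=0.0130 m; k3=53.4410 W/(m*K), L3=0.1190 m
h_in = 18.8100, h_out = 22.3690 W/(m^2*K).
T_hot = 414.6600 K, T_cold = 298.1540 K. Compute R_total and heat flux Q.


R_conv_in = 1/(18.8100*6.8760) = 0.0077
R_1 = 0.1770/(11.2050*6.8760) = 0.0023
R_2 = 0.0130/(91.6840*6.8760) = 2.0621e-05
R_3 = 0.1190/(53.4410*6.8760) = 0.0003
R_conv_out = 1/(22.3690*6.8760) = 0.0065
R_total = 0.0169 K/W
Q = 116.5060 / 0.0169 = 6904.0294 W

R_total = 0.0169 K/W, Q = 6904.0294 W


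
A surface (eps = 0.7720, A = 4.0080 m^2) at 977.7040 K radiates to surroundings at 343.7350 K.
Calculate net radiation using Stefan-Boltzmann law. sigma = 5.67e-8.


T^4 = 9.1375e+11
Tsurr^4 = 1.3960e+10
Q = 0.7720 * 5.67e-8 * 4.0080 * 8.9979e+11 = 157859.7087 W

157859.7087 W


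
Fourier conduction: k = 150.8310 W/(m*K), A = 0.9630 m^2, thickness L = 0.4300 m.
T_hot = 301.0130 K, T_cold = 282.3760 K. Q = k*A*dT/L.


dT = 18.6370 K
Q = 150.8310 * 0.9630 * 18.6370 / 0.4300 = 6295.4162 W

6295.4162 W


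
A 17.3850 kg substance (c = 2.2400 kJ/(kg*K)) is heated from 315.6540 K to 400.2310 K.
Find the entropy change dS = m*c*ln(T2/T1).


T2/T1 = 1.2679
ln(T2/T1) = 0.2374
dS = 17.3850 * 2.2400 * 0.2374 = 9.2447 kJ/K

9.2447 kJ/K


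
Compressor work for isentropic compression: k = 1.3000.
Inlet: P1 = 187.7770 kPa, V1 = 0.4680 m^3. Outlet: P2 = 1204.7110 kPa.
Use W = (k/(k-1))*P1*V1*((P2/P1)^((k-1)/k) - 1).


(k-1)/k = 0.2308
(P2/P1)^exp = 1.5356
W = 4.3333 * 187.7770 * 0.4680 * (1.5356 - 1) = 203.9738 kJ

203.9738 kJ


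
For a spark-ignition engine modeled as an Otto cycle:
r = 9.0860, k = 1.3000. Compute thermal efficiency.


r^(k-1) = 1.9387
eta = 1 - 1/1.9387 = 0.4842 = 48.4192%

48.4192%
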